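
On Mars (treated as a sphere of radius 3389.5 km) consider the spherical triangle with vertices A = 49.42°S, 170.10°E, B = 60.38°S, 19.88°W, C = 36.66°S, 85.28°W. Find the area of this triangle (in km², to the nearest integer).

Side lengths (central angles): a = 0.8174, b = 1.2432, c = 1.2200 rad; semiperimeter s = 1.6404.
By l'Huilier's theorem, tan(E/4) = √[tan(s/2) tan((s−a)/2) tan((s−b)/2) tan((s−c)/2)], giving spherical excess E = 0.5631 rad.
Area = E·R² = 0.5631 × (3389.5)² ≈ 6468764 km².

6468764 km²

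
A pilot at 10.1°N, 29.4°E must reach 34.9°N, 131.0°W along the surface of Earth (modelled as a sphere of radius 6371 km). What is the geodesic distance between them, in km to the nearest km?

In radians: φ₁ = 0.1763, φ₂ = 0.6091, Δλ = -160.400° = -2.7995 rad.
cos c = sin φ₁ sin φ₂ + cos φ₁ cos φ₂ cos Δλ = (0.1754)(0.5721) + (0.9845)(0.8202)(-0.9421) = -0.66032,
so c = arccos(-0.66032) = 2.29204 rad.
Distance = R·c = 6371 × 2.2920 ≈ 14603 km.

14603 km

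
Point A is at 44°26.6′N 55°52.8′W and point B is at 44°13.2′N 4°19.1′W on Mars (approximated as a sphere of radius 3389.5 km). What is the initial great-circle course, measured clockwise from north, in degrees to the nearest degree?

Δλ = 51.562° = 0.8999 rad.
y = sin Δλ · cos φ₂ = (0.7833)(0.7167) = 0.5613
x = cos φ₁ sin φ₂ − sin φ₁ cos φ₂ cos Δλ = (0.7139)(0.6974) − (0.7002)(0.7167)(0.6217) = 0.1860
θ = atan2(y, x) = 71.67°, so the bearing is 72°.

72°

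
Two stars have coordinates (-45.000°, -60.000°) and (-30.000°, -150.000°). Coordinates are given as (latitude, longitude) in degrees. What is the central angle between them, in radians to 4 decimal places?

1.2094 rad

In radians: φ₁ = -0.7854, φ₂ = -0.5236, Δλ = -90.000° = -1.5708 rad.
Haversine: a = sin²(Δφ/2) + cos φ₁ cos φ₂ sin²(Δλ/2) = 0.0170 + (0.7071)(0.8660)(0.5000) = 0.32322.
Central angle c = 2·arcsin(√a) = 1.20943 rad.
So the angular separation is 1.2094 rad.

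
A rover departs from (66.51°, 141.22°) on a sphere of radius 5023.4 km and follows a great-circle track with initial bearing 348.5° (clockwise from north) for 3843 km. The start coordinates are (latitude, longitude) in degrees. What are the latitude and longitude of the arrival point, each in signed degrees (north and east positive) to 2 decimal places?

68.76°, -16.37°

Angular distance δ = d/R = 3843/5023.4 = 0.76502 rad; initial bearing θ = 6.0825 rad.
sin φ₂ = sin φ₁ cos δ + cos φ₁ sin δ cos θ = (0.9171)(0.7214) + (0.3986)(0.6926)(0.9799) = 0.9321, so φ₂ = 68.76°.
Δλ = atan2(sin θ sin δ cos φ₁, cos δ − sin φ₁ sin φ₂) = atan2(-0.0550, -0.1335) = -157.593°.
λ₂ = 141.220° − 157.593° = -16.37°.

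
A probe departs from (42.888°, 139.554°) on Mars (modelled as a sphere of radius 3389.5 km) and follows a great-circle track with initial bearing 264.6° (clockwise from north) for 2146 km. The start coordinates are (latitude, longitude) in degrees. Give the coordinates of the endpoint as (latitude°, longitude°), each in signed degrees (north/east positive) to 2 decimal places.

Angular distance δ = d/R = 2146/3389.5 = 0.63313 rad; initial bearing θ = 4.6181 rad.
sin φ₂ = sin φ₁ cos δ + cos φ₁ sin δ cos θ = (0.6806)(0.8062) + (0.7327)(0.5917)(-0.0941) = 0.5079, so φ₂ = 30.52°.
Δλ = atan2(sin θ sin δ cos φ₁, cos δ − sin φ₁ sin φ₂) = atan2(-0.4316, 0.4605) = -43.141°.
λ₂ = 139.554° − 43.141° = 96.41°.

30.52°, 96.41°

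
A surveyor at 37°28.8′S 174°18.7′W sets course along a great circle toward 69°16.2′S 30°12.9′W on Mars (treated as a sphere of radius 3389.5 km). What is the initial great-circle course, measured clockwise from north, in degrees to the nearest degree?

Δλ = 144.097° = 2.5150 rad.
y = sin Δλ · cos φ₂ = (0.5864)(0.3540) = 0.2076
x = cos φ₁ sin φ₂ − sin φ₁ cos φ₂ cos Δλ = (0.7936)(-0.9353) − (-0.6085)(0.3540)(-0.8100) = -0.9167
θ = atan2(y, x) = 167.24°, so the bearing is 167°.

167°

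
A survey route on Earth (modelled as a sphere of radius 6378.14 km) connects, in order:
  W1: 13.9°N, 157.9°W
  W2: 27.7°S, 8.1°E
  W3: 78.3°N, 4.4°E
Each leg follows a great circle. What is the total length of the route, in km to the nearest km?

29726 km

Leg W1→W2: central angle 2.8102 rad, distance 17924.1 km.
Leg W2→W3: central angle 1.8504 rad, distance 11802.4 km.
Total: 17924.1 + 11802.4 ≈ 29726 km.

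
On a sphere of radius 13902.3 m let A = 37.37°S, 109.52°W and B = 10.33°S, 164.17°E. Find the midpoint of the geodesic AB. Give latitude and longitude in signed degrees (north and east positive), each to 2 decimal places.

Central angle δ = 1.4110 rad. Interpolating on the sphere with fraction f = 0.5:
P = [sin((1−f)δ)·A + sin(fδ)·B] / sin δ = 0.6568·A + 0.6568·B in Cartesian coordinates,
giving P = (-0.7960, -0.3157, -0.5164), i.e. latitude -31.09°, longitude -158.37°.

-31.09°, -158.37°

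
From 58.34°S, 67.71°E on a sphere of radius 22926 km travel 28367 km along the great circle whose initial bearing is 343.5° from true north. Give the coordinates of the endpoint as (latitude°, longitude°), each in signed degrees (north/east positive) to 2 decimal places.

11.36°, 51.82°

Angular distance δ = d/R = 28367/22926 = 1.23733 rad; initial bearing θ = 5.9952 rad.
sin φ₂ = sin φ₁ cos δ + cos φ₁ sin δ cos θ = (-0.8512)(0.3273) + (0.5249)(0.9449)(0.9588) = 0.1969, so φ₂ = 11.36°.
Δλ = atan2(sin θ sin δ cos φ₁, cos δ − sin φ₁ sin φ₂) = atan2(-0.1409, 0.4949) = -15.886°.
λ₂ = 67.710° − 15.886° = 51.82°.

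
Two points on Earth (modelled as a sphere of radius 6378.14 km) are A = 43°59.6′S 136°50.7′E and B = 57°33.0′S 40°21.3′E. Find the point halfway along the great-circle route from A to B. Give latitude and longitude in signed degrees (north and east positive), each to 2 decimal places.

-61.15°, 97.86°

The central angle between A and B is δ = 0.9974 rad.
With f = 0.5, the slerp weights are sin((1−f)δ)/sin δ = 0.5693 and sin(fδ)/sin δ = 0.5693.
Weighted sum of the unit vectors: (0.5693)·(-0.5248,0.4921,-0.6946) + (0.5693)·(0.4089,0.3474,-0.8439) = (-0.0660, 0.4780, -0.8759).
Converting back: φ = atan2(z, √(x²+y²)) = -61.15°, λ = atan2(y, x) = 97.86°.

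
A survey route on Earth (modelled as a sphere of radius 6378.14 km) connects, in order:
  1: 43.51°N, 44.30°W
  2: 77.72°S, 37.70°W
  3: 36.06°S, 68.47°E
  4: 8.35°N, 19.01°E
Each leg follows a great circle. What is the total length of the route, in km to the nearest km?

Leg 1→2: central angle 2.1171 rad, distance 13502.9 km.
Leg 2→3: central angle 1.0154 rad, distance 6476.4 km.
Leg 3→4: central angle 1.1214 rad, distance 7152.7 km.
Total: 13502.9 + 6476.4 + 7152.7 ≈ 27132 km.

27132 km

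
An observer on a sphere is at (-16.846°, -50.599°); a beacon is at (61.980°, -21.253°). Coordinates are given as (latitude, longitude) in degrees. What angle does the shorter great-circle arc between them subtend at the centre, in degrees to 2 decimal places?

Let φ₁ = -0.2940 rad, φ₂ = 1.0818 rad, and Δλ = 0.5122 rad.
Haversine: a = sin²(Δφ/2) + cos φ₁ cos φ₂ sin²(Δλ/2) = 0.4031 + (0.9571)(0.4698)(0.0642) = 0.43195.
Central angle c = 2·arcsin(√a) = 1.43428 rad.
So the angular separation is 82.18°.

82.18°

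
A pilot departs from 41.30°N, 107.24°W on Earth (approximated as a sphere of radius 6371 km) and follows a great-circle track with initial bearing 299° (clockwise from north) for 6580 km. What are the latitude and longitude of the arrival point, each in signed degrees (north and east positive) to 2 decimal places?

40.61°, 171.11°

Angular distance δ = d/R = 6580/6371 = 1.03280 rad; initial bearing θ = 5.2185 rad.
sin φ₂ = sin φ₁ cos δ + cos φ₁ sin δ cos θ = (0.6600)(0.5124) + (0.7513)(0.8587)(0.4848) = 0.6510, so φ₂ = 40.61°.
Δλ = atan2(sin θ sin δ cos φ₁, cos δ − sin φ₁ sin φ₂) = atan2(-0.5643, 0.0828) = -81.654°.
λ₂ = -107.240° − 81.654° = -188.89° → 171.11° after wrapping to (−180°, 180°].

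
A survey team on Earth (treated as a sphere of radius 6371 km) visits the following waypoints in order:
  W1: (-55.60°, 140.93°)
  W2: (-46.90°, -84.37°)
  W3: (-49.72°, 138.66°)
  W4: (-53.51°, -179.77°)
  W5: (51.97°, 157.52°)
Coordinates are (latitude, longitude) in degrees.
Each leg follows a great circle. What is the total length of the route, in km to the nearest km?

31137 km

Leg W1→W2: central angle 1.2335 rad, distance 7858.6 km.
Leg W2→W3: central angle 1.3345 rad, distance 8502.0 km.
Leg W3→W4: central angle 0.4488 rad, distance 2859.1 km.
Leg W4→W5: central angle 1.8706 rad, distance 11917.4 km.
Total: 7858.6 + 8502.0 + 2859.1 + 11917.4 ≈ 31137 km.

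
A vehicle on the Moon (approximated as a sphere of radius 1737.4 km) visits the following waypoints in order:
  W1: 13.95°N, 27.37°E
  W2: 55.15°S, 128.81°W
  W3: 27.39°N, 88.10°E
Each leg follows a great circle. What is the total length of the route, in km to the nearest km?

Leg W1→W2: central angle 2.3535 rad, distance 4088.9 km.
Leg W2→W3: central angle 2.4706 rad, distance 4292.5 km.
Total: 4088.9 + 4292.5 ≈ 8381 km.

8381 km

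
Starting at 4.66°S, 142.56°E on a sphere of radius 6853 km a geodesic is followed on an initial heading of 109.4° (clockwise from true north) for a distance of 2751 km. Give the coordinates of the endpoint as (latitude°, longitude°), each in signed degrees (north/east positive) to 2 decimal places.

-11.78°, 164.68°

Angular distance δ = d/R = 2751/6853 = 0.40143 rad; initial bearing θ = 1.9094 rad.
sin φ₂ = sin φ₁ cos δ + cos φ₁ sin δ cos θ = (-0.0812)(0.9205) + (0.9967)(0.3907)(-0.3322) = -0.2041, so φ₂ = -11.78°.
Δλ = atan2(sin θ sin δ cos φ₁, cos δ − sin φ₁ sin φ₂) = atan2(0.3673, 0.9039) = 22.116°.
λ₂ = 142.560° + 22.116° = 164.68°.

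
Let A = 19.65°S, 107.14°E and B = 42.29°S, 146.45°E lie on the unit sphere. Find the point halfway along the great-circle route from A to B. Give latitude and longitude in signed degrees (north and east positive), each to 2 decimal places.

-32.48°, 124.34°

The central angle between A and B is δ = 0.6993 rad.
With f = 0.5, the slerp weights are sin((1−f)δ)/sin δ = 0.5322 and sin(fδ)/sin δ = 0.5322.
Weighted sum of the unit vectors: (0.5322)·(-0.2775,0.8999,-0.3363) + (0.5322)·(-0.6165,0.4088,-0.6729) = (-0.4758, 0.6965, -0.5371).
Converting back: φ = atan2(z, √(x²+y²)) = -32.48°, λ = atan2(y, x) = 124.34°.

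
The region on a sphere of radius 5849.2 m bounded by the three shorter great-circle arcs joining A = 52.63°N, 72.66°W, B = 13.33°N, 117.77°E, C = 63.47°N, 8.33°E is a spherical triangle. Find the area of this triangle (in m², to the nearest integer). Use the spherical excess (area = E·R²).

Side lengths (central angles): a = 1.5091, b = 0.7174, c = 1.9797 rad; semiperimeter s = 2.1031.
By l'Huilier's theorem, tan(E/4) = √[tan(s/2) tan((s−a)/2) tan((s−b)/2) tan((s−c)/2)], giving spherical excess E = 0.6570 rad.
Area = E·R² = 0.6570 × (5849.2)² ≈ 22476346 m².

22476346 m²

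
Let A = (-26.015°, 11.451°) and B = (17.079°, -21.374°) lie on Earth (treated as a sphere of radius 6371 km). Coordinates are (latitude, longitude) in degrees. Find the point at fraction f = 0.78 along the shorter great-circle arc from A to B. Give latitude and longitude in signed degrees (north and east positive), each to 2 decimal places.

Central angle δ = 0.9359 rad. Interpolating on the sphere with fraction f = 0.78:
P = [sin((1−f)δ)·A + sin(fδ)·B] / sin δ = 0.2539·A + 0.8283·B in Cartesian coordinates,
giving P = (0.9610, -0.2433, 0.1319), i.e. latitude 7.58°, longitude -14.21°.

7.58°, -14.21°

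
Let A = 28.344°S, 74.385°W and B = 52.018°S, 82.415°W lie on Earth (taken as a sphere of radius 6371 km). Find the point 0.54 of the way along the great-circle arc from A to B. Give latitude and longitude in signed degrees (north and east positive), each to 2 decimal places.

-41.20°, -78.00°

Central angle δ = 0.4262 rad. Interpolating on the sphere with fraction f = 0.54:
P = [sin((1−f)δ)·A + sin(fδ)·B] / sin δ = 0.4712·A + 0.5518·B in Cartesian coordinates,
giving P = (0.1565, -0.7360, -0.6586), i.e. latitude -41.20°, longitude -78.00°.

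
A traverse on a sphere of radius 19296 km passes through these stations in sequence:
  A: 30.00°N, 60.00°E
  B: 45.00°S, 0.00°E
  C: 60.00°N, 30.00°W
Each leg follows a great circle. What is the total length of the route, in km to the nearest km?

67539 km

Leg A→B: central angle 1.6182 rad, distance 31224.4 km.
Leg B→C: central angle 1.8820 rad, distance 36314.7 km.
Total: 31224.4 + 36314.7 ≈ 67539 km.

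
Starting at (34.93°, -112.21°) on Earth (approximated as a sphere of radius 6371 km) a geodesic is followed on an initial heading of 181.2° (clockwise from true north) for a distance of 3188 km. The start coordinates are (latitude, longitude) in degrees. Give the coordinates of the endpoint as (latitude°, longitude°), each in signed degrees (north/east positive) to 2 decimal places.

Angular distance δ = d/R = 3188/6371 = 0.50039 rad; initial bearing θ = 3.1625 rad.
sin φ₂ = sin φ₁ cos δ + cos φ₁ sin δ cos θ = (0.5726)(0.8774) + (0.8199)(0.4798)(-0.9998) = 0.1091, so φ₂ = 6.26°.
Δλ = atan2(sin θ sin δ cos φ₁, cos δ − sin φ₁ sin φ₂) = atan2(-0.0082, 0.8149) = -0.579°.
λ₂ = -112.210° − 0.579° = -112.79°.

6.26°, -112.79°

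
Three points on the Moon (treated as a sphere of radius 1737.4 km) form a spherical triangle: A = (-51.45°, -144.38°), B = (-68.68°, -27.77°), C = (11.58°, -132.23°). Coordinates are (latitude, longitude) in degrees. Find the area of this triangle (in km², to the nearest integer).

Side lengths (central angles): a = 1.8504, b = 1.1154, c = 0.8930 rad; semiperimeter s = 1.9294.
By l'Huilier's theorem, tan(E/4) = √[tan(s/2) tan((s−a)/2) tan((s−b)/2) tan((s−c)/2)], giving spherical excess E = 0.4714 rad.
Area = E·R² = 0.4714 × (1737.4)² ≈ 1422853 km².

1422853 km²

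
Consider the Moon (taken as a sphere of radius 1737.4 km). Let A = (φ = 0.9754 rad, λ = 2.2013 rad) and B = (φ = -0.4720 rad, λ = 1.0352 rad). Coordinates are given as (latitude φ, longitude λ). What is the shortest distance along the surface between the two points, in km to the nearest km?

3043 km

In radians: φ₁ = 0.9754, φ₂ = -0.4720, Δλ = -66.813° = -1.1661 rad.
Haversine: a = sin²(Δφ/2) + cos φ₁ cos φ₂ sin²(Δλ/2) = 0.4385 + (0.5608)(0.8907)(0.3031) = 0.58988.
Central angle c = 2·arcsin(√a) = 1.75153 rad.
Distance = R·c = 1737.4 × 1.7515 ≈ 3043 km.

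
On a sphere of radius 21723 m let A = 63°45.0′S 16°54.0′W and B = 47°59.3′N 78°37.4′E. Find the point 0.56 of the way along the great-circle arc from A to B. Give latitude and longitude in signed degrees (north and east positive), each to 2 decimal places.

-4.04°, 46.90°

The central angle between A and B is δ = 2.3390 rad.
With f = 0.56, the slerp weights are sin((1−f)δ)/sin δ = 1.1915 and sin(fδ)/sin δ = 1.3435.
Weighted sum of the unit vectors: (1.1915)·(0.4232,-0.1286,-0.8969) + (1.3435)·(0.1320,0.6561,0.7430) = (0.6816, 0.7283, -0.0704).
Converting back: φ = atan2(z, √(x²+y²)) = -4.04°, λ = atan2(y, x) = 46.90°.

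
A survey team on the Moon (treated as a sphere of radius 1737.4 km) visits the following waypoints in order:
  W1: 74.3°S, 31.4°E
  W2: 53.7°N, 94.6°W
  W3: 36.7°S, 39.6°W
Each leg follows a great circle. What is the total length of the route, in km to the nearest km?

Leg W1→W2: central angle 2.6260 rad, distance 4562.5 km.
Leg W2→W3: central angle 1.7817 rad, distance 3095.6 km.
Total: 4562.5 + 3095.6 ≈ 7658 km.

7658 km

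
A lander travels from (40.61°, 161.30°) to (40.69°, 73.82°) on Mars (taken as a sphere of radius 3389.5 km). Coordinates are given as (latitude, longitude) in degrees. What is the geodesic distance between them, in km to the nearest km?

3743 km

In radians: φ₁ = 0.7088, φ₂ = 0.7102, Δλ = -87.480° = -1.5268 rad.
Haversine: a = sin²(Δφ/2) + cos φ₁ cos φ₂ sin²(Δλ/2) = 0.0000 + (0.7592)(0.7582)(0.4780) = 0.27516.
Central angle c = 2·arcsin(√a) = 1.10439 rad.
Distance = R·c = 3389.5 × 1.1044 ≈ 3743 km.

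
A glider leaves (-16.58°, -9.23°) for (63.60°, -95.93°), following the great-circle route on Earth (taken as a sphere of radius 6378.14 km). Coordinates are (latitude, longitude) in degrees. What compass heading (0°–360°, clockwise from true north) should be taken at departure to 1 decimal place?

With φ₁ = -0.2894, φ₂ = 1.1100, Δλ = -1.5132 rad, the forward-azimuth formula gives
θ = atan2( sin Δλ cos φ₂ , cos φ₁ sin φ₂ − sin φ₁ cos φ₂ cos Δλ ) = atan2(-0.4439, 0.8658) = -27.15°.
Adding 360° brings this into [0°, 360°): 332.9°.

332.9°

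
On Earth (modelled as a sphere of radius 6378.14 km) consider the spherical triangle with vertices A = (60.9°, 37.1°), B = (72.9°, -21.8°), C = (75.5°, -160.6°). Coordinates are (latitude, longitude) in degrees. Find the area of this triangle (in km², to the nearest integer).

4547021 km²

Side lengths (central angles): a = 0.5157, b = 0.7526, c = 0.4299 rad; semiperimeter s = 0.8491.
By l'Huilier's theorem, tan(E/4) = √[tan(s/2) tan((s−a)/2) tan((s−b)/2) tan((s−c)/2)], giving spherical excess E = 0.1118 rad.
Area = E·R² = 0.1118 × (6378.14)² ≈ 4547021 km².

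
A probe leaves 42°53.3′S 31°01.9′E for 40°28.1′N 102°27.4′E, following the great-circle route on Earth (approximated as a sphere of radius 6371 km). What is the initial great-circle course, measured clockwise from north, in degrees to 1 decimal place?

With φ₁ = -0.7485, φ₂ = 0.7063, Δλ = 1.2466 rad, the forward-azimuth formula gives
θ = atan2( sin Δλ cos φ₂ , cos φ₁ sin φ₂ − sin φ₁ cos φ₂ cos Δλ ) = atan2(0.7211, 0.6405) = 48.39°.
So the initial bearing is 48.4°.

48.4°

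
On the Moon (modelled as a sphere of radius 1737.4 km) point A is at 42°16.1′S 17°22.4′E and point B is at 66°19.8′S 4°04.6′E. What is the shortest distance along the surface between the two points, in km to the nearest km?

In radians: φ₁ = -0.7377, φ₂ = -1.1577, Δλ = -13.297° = -0.2321 rad.
cos c = sin φ₁ sin φ₂ + cos φ₁ cos φ₂ cos Δλ = (-0.6726)(-0.9159) + (0.7400)(0.4015)(0.9732) = 0.90514,
so c = arccos(0.90514) = 0.43908 rad.
Distance = R·c = 1737.4 × 0.4391 ≈ 763 km.

763 km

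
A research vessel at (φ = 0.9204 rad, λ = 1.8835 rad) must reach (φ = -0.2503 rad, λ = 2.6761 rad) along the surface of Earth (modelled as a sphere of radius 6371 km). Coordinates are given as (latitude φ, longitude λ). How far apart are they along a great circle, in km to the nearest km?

8629 km

With latitudes φ₁ = 52.735°, φ₂ = -14.341° and longitude difference Δλ = 45.413°:
cos c = sin φ₁ sin φ₂ + cos φ₁ cos φ₂ cos Δλ = (0.7958)(-0.2477) + (0.6055)(0.9688)(0.7020) = 0.21469,
so c = arccos(0.21469) = 1.35442 rad.
Distance = R·c = 6371 × 1.3544 ≈ 8629 km.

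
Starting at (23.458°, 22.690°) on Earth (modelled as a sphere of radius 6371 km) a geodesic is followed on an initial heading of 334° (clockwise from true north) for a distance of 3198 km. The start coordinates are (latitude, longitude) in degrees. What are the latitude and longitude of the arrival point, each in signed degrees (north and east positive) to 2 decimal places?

48.22°, 4.24°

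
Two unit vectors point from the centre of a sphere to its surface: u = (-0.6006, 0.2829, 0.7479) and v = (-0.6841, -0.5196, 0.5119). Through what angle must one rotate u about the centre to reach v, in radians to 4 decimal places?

0.8676 rad

u·v = 0.6467; |u| = 1.0001, |v| = 1.0000.
cos θ = (u·v)/(|u||v|) = 0.6467, so θ = 0.8676 rad.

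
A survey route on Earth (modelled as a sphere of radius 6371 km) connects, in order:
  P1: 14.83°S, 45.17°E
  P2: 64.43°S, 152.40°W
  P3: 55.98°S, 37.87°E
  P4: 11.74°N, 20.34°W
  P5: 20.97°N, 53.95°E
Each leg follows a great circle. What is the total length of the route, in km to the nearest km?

34845 km

Leg P1→P2: central angle 1.7385 rad, distance 11075.8 km.
Leg P2→P3: central angle 1.0355 rad, distance 6597.5 km.
Leg P3→P4: central angle 1.4506 rad, distance 9241.6 km.
Leg P4→P5: central angle 1.2447 rad, distance 7929.9 km.
Total: 11075.8 + 6597.5 + 9241.6 + 7929.9 ≈ 34845 km.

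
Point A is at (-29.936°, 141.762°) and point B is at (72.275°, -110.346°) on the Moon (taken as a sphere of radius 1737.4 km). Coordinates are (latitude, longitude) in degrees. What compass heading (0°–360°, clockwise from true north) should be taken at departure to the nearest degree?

With φ₁ = -0.5225, φ₂ = 1.2614, Δλ = 1.8831 rad, the forward-azimuth formula gives
θ = atan2( sin Δλ cos φ₂ , cos φ₁ sin φ₂ − sin φ₁ cos φ₂ cos Δλ ) = atan2(0.2897, 0.7788) = 20.41°.
So the initial bearing is 20°.

20°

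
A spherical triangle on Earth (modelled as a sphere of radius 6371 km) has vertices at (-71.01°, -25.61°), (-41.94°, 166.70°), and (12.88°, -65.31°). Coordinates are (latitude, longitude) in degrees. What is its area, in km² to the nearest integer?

Side lengths (central angles): a = 2.2085, b = 1.5375, c = 1.1642 rad; semiperimeter s = 2.4551.
By l'Huilier's theorem, tan(E/4) = √[tan(s/2) tan((s−a)/2) tan((s−b)/2) tan((s−c)/2)], giving spherical excess E = 1.3792 rad.
Area = E·R² = 1.3792 × (6371)² ≈ 55980469 km².

55980469 km²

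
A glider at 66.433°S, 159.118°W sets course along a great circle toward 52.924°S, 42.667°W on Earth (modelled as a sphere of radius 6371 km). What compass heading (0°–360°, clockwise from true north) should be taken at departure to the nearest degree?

136°

With φ₁ = -1.1595, φ₂ = -0.9237, Δλ = 2.0325 rad, the forward-azimuth formula gives
θ = atan2( sin Δλ cos φ₂ , cos φ₁ sin φ₂ − sin φ₁ cos φ₂ cos Δλ ) = atan2(0.5398, -0.5651) = 136.32°.
So the initial bearing is 136°.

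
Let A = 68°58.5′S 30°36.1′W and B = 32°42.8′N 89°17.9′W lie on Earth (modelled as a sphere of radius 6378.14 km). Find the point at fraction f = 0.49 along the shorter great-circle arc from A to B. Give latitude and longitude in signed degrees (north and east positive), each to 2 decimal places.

-21.18°, -72.34°

Central angle δ = 1.9258 rad. Interpolating on the sphere with fraction f = 0.49:
P = [sin((1−f)δ)·A + sin(fδ)·B] / sin δ = 0.8870·A + 0.8636·B in Cartesian coordinates,
giving P = (0.2828, -0.8885, -0.3613), i.e. latitude -21.18°, longitude -72.34°.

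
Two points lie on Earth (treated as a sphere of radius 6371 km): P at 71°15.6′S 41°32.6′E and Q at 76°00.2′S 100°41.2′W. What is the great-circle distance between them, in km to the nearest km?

3444 km

Let φ₁ = -1.2437 rad, φ₂ = -1.3265 rad, and Δλ = -2.4824 rad.
Haversine: a = sin²(Δφ/2) + cos φ₁ cos φ₂ sin²(Δλ/2) = 0.0017 + (0.3213)(0.2419)(0.8952) = 0.07128.
Central angle c = 2·arcsin(√a) = 0.54051 rad.
Distance = R·c = 6371 × 0.5405 ≈ 3444 km.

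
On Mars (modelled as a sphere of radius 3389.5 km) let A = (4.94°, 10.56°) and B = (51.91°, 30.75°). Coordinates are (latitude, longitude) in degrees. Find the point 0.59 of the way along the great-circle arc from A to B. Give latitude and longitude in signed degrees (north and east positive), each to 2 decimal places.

33.03°, 19.95°

Central angle δ = 0.8703 rad. Interpolating on the sphere with fraction f = 0.59:
P = [sin((1−f)δ)·A + sin(fδ)·B] / sin δ = 0.4569·A + 0.6425·B in Cartesian coordinates,
giving P = (0.7881, 0.2861, 0.5450), i.e. latitude 33.03°, longitude 19.95°.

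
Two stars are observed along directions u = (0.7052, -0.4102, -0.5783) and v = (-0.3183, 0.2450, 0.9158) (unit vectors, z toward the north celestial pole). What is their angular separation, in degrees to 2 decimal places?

u·v = -0.8546; |u| = 1.0000, |v| = 1.0000.
cos θ = (u·v)/(|u||v|) = -0.8546, so θ = 148.71°.

148.71°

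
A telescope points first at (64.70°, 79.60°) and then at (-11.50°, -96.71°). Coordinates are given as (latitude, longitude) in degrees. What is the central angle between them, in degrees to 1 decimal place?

126.7°

In radians: φ₁ = 1.1292, φ₂ = -0.2007, Δλ = -176.310° = -3.0772 rad.
Haversine: a = sin²(Δφ/2) + cos φ₁ cos φ₂ sin²(Δλ/2) = 0.3807 + (0.4274)(0.9799)(0.9990) = 0.79908.
Central angle c = 2·arcsin(√a) = 2.21199 rad.
So the angular separation is 126.7°.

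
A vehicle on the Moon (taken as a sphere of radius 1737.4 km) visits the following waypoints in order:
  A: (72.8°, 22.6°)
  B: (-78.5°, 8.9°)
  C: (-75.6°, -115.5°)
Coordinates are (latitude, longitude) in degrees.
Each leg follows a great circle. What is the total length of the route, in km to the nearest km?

5289 km

Leg A→B: central angle 2.6442 rad, distance 4594.0 km.
Leg B→C: central angle 0.3998 rad, distance 694.7 km.
Total: 4594.0 + 694.7 ≈ 5289 km.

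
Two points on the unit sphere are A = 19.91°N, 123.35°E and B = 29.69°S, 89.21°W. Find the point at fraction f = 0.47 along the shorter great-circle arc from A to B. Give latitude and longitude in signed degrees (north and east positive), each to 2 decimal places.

Central angle δ = 2.6004 rad. Interpolating on the sphere with fraction f = 0.47:
P = [sin((1−f)δ)·A + sin(fδ)·B] / sin δ = 1.9052·A + 1.8244·B in Cartesian coordinates,
giving P = (-0.9630, -0.0883, -0.2548), i.e. latitude -14.76°, longitude -174.76°.

-14.76°, -174.76°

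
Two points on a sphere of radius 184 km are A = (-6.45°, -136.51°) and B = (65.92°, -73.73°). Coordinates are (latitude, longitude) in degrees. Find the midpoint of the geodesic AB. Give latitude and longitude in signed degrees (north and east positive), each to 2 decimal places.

32.96°, -119.42°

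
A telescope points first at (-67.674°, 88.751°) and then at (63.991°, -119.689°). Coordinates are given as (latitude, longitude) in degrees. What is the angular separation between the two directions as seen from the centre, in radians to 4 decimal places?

With latitudes φ₁ = -67.674°, φ₂ = 63.991° and longitude difference Δλ = 151.560°:
cos c = sin φ₁ sin φ₂ + cos φ₁ cos φ₂ cos Δλ = (-0.9250)(0.8987) + (0.3799)(0.4385)(-0.8793) = -0.97783,
so c = arccos(-0.97783) = 2.93064 rad.
So the angular separation is 2.9306 rad.

2.9306 rad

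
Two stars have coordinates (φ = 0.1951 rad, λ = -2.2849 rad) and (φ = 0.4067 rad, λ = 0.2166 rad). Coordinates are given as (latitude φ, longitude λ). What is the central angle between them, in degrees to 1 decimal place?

130.2°

Let φ₁ = 0.1951 rad, φ₂ = 0.4067 rad, and Δλ = 2.5015 rad.
cos c = sin φ₁ sin φ₂ + cos φ₁ cos φ₂ cos Δλ = (0.1939)(0.3956) + (0.9810)(0.9184)(-0.8020) = -0.64595,
so c = arccos(-0.64595) = 2.27307 rad.
So the angular separation is 130.2°.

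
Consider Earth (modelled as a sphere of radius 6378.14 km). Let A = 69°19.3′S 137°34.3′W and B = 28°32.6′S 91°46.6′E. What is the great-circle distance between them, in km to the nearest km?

8440 km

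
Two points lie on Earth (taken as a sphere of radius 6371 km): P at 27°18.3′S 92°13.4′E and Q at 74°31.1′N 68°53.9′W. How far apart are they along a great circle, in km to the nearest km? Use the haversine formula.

14655 km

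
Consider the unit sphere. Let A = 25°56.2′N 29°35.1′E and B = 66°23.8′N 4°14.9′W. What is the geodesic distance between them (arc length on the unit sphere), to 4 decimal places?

0.7956

Let φ₁ = 0.4527 rad, φ₂ = 1.1588 rad, and Δλ = -0.5905 rad.
Haversine: a = sin²(Δφ/2) + cos φ₁ cos φ₂ sin²(Δλ/2) = 0.1196 + (0.8993)(0.4004)(0.0847) = 0.15006.
Central angle c = 2·arcsin(√a) = 0.79556 rad.
On the unit sphere the arc length equals the central angle: 0.7956.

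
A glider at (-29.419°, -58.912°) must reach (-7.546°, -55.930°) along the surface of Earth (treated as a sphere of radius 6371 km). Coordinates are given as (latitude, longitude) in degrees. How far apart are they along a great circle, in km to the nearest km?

2452 km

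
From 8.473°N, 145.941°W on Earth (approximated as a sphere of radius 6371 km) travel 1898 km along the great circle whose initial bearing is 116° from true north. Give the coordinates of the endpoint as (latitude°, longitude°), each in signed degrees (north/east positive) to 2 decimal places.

0.78°, -130.64°

Angular distance δ = d/R = 1898/6371 = 0.29791 rad; initial bearing θ = 2.0246 rad.
sin φ₂ = sin φ₁ cos δ + cos φ₁ sin δ cos θ = (0.1473)(0.9560) + (0.9891)(0.2935)(-0.4384) = 0.0136, so φ₂ = 0.78°.
Δλ = atan2(sin θ sin δ cos φ₁, cos δ − sin φ₁ sin φ₂) = atan2(0.2609, 0.9539) = 15.298°.
λ₂ = -145.941° + 15.298° = -130.64°.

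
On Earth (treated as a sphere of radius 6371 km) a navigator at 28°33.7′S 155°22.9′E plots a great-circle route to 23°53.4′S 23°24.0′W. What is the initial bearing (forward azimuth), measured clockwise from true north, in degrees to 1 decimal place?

181.4°

Δλ = -178.782° = -3.1203 rad.
y = sin Δλ · cos φ₂ = (-0.0213)(0.9143) = -0.0194
x = cos φ₁ sin φ₂ − sin φ₁ cos φ₂ cos Δλ = (0.8783)(-0.4050) − (-0.4781)(0.9143)(-0.9998) = -0.7927
θ = atan2(y, x) = -178.60°; adding 360° gives 181.4°.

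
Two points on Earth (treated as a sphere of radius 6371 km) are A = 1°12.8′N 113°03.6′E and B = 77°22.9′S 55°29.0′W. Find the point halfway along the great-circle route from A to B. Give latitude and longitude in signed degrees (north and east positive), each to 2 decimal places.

Central angle δ = 1.8077 rad. Interpolating on the sphere with fraction f = 0.5:
P = [sin((1−f)δ)·A + sin(fδ)·B] / sin δ = 0.8083·A + 0.8083·B in Cartesian coordinates,
giving P = (-0.2165, 0.5981, -0.7717), i.e. latitude -50.50°, longitude 109.90°.

-50.50°, 109.90°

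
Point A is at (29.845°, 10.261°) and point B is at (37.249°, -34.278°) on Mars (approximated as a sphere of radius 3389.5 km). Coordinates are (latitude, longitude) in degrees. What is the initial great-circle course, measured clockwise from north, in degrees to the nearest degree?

293°

Δλ = -44.539° = -0.7774 rad.
y = sin Δλ · cos φ₂ = (-0.7014)(0.7960) = -0.5583
x = cos φ₁ sin φ₂ − sin φ₁ cos φ₂ cos Δλ = (0.8674)(0.6053) − (0.4977)(0.7960)(0.7128) = 0.2426
θ = atan2(y, x) = -66.51°; adding 360° gives 293°.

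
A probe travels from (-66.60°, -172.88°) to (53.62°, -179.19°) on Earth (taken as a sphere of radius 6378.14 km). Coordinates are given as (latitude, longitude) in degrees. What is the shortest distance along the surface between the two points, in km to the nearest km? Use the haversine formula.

Let φ₁ = -1.1624 rad, φ₂ = 0.9358 rad, and Δλ = -0.1101 rad.
Haversine: a = sin²(Δφ/2) + cos φ₁ cos φ₂ sin²(Δλ/2) = 0.7517 + (0.3971)(0.5931)(0.0030) = 0.75237.
Central angle c = 2·arcsin(√a) = 2.09989 rad.
Distance = R·c = 6378.14 × 2.0999 ≈ 13393 km.

13393 km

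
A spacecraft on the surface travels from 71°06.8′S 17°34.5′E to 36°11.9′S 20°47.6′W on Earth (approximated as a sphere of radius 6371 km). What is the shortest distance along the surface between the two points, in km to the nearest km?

Let φ₁ = -1.2412 rad, φ₂ = -0.6318 rad, and Δλ = -0.6697 rad.
cos c = sin φ₁ sin φ₂ + cos φ₁ cos φ₂ cos Δλ = (-0.9462)(-0.5906) + (0.3237)(0.8070)(0.7840) = 0.76359,
so c = arccos(0.76359) = 0.70194 rad.
Distance = R·c = 6371 × 0.7019 ≈ 4472 km.

4472 km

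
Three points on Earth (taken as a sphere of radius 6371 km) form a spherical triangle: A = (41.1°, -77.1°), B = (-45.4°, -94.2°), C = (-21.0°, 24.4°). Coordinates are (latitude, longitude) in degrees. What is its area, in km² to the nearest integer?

80604866 km²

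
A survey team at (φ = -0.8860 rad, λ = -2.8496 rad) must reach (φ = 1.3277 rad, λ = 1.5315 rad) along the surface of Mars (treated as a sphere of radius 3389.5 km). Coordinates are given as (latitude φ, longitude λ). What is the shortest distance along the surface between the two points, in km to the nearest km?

8475 km

With latitudes φ₁ = -50.764°, φ₂ = 76.072° and longitude difference Δλ = -108.981°:
cos c = sin φ₁ sin φ₂ + cos φ₁ cos φ₂ cos Δλ = (-0.7745)(0.9706) + (0.6325)(0.2407)(-0.3253) = -0.80130,
so c = arccos(-0.80130) = 2.50025 rad.
Distance = R·c = 3389.5 × 2.5003 ≈ 8475 km.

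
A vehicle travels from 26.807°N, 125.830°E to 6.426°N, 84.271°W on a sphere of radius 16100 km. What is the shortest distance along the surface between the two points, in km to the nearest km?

38158 km

Let φ₁ = 0.4679 rad, φ₂ = 0.1122 rad, and Δλ = 2.6162 rad.
Haversine: a = sin²(Δφ/2) + cos φ₁ cos φ₂ sin²(Δλ/2) = 0.0313 + (0.8925)(0.9937)(0.9326) = 0.85842.
Central angle c = 2·arcsin(√a) = 2.37006 rad.
Distance = R·c = 16100 × 2.3701 ≈ 38158 km.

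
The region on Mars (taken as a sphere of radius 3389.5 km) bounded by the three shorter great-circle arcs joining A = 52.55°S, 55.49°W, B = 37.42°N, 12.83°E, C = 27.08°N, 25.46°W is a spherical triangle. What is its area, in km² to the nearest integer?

5347266 km²

Side lengths (central angles): a = 0.5887, b = 1.4633, c = 1.8797 rad; semiperimeter s = 1.9658.
By l'Huilier's theorem, tan(E/4) = √[tan(s/2) tan((s−a)/2) tan((s−b)/2) tan((s−c)/2)], giving spherical excess E = 0.4654 rad.
Area = E·R² = 0.4654 × (3389.5)² ≈ 5347266 km².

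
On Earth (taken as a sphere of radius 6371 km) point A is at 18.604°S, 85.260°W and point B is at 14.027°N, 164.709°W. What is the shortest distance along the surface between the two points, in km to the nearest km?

Let φ₁ = -0.3247 rad, φ₂ = 0.2448 rad, and Δλ = -1.3866 rad.
cos c = sin φ₁ sin φ₂ + cos φ₁ cos φ₂ cos Δλ = (-0.3190)(0.2424) + (0.9477)(0.9702)(0.1831) = 0.09104,
so c = arccos(0.09104) = 1.47963 rad.
Distance = R·c = 6371 × 1.4796 ≈ 9427 km.

9427 km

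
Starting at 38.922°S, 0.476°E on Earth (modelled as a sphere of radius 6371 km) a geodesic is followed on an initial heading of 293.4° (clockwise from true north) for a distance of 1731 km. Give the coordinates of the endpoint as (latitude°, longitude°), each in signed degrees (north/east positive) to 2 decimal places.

Angular distance δ = d/R = 1731/6371 = 0.27170 rad; initial bearing θ = 5.1208 rad.
sin φ₂ = sin φ₁ cos δ + cos φ₁ sin δ cos θ = (-0.6283)(0.9633) + (0.7780)(0.2684)(0.3971) = -0.5223, so φ₂ = -31.49°.
Δλ = atan2(sin θ sin δ cos φ₁, cos δ − sin φ₁ sin φ₂) = atan2(-0.1916, 0.6352) = -16.787°.
λ₂ = 0.476° − 16.787° = -16.31°.

-31.49°, -16.31°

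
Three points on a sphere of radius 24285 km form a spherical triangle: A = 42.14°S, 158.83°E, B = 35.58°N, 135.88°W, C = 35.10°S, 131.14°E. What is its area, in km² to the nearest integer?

242227543 km²

Side lengths (central angles): a = 1.9489, b = 0.3950, c = 1.7095 rad; semiperimeter s = 2.0267.
By l'Huilier's theorem, tan(E/4) = √[tan(s/2) tan((s−a)/2) tan((s−b)/2) tan((s−c)/2)], giving spherical excess E = 0.4107 rad.
Area = E·R² = 0.4107 × (24285)² ≈ 242227543 km².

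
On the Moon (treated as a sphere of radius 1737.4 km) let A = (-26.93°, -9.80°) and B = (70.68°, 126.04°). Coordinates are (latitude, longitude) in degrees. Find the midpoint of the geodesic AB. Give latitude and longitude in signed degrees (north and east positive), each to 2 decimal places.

The central angle between A and B is δ = 2.2640 rad.
With f = 0.5, the slerp weights are sin((1−f)δ)/sin δ = 1.1769 and sin(fδ)/sin δ = 1.1769.
Weighted sum of the unit vectors: (1.1769)·(0.8786,-0.1518,-0.4529) + (1.1769)·(-0.1947,0.2675,0.9437) = (0.8049, 0.1362, 0.5776).
Converting back: φ = atan2(z, √(x²+y²)) = 35.28°, λ = atan2(y, x) = 9.61°.

35.28°, 9.61°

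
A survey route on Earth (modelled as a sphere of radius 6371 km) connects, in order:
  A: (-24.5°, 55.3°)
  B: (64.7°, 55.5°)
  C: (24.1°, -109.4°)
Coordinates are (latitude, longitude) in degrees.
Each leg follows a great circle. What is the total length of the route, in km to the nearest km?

19974 km

Leg A→B: central angle 1.5568 rad, distance 9918.6 km.
Leg B→C: central angle 1.5783 rad, distance 10055.2 km.
Total: 9918.6 + 10055.2 ≈ 19974 km.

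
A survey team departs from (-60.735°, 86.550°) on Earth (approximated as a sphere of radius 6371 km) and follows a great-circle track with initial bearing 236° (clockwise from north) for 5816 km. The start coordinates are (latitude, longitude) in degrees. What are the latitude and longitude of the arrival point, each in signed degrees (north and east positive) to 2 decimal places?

-48.57°, -11.01°

Angular distance δ = d/R = 5816/6371 = 0.91289 rad; initial bearing θ = 4.1190 rad.
sin φ₂ = sin φ₁ cos δ + cos φ₁ sin δ cos θ = (-0.8724)(0.6115) + (0.4888)(0.7913)(-0.5592) = -0.7497, so φ₂ = -48.57°.
Δλ = atan2(sin θ sin δ cos φ₁, cos δ − sin φ₁ sin φ₂) = atan2(-0.3207, -0.0426) = -97.562°.
λ₂ = 86.550° − 97.562° = -11.01°.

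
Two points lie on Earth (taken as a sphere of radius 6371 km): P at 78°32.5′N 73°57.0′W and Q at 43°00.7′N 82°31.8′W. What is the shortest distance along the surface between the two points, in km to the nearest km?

3969 km

In radians: φ₁ = 1.3708, φ₂ = 0.7507, Δλ = -8.580° = -0.1497 rad.
cos c = sin φ₁ sin φ₂ + cos φ₁ cos φ₂ cos Δλ = (0.9801)(0.6821) + (0.1987)(0.7312)(0.9888) = 0.81219,
so c = arccos(0.81219) = 0.62291 rad.
Distance = R·c = 6371 × 0.6229 ≈ 3969 km.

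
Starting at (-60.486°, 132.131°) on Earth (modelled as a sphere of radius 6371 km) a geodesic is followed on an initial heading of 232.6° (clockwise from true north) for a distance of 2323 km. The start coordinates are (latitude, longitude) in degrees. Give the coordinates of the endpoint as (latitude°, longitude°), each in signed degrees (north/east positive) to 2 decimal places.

Angular distance δ = d/R = 2323/6371 = 0.36462 rad; initial bearing θ = 4.0596 rad.
sin φ₂ = sin φ₁ cos δ + cos φ₁ sin δ cos θ = (-0.8702)(0.9343) + (0.4926)(0.3566)(-0.6074) = -0.9197, so φ₂ = -66.89°.
Δλ = atan2(sin θ sin δ cos φ₁, cos δ − sin φ₁ sin φ₂) = atan2(-0.1396, 0.1339) = -46.189°.
λ₂ = 132.131° − 46.189° = 85.94°.

-66.89°, 85.94°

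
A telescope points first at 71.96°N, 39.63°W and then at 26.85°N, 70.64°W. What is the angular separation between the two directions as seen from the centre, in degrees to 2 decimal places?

48.22°

Let φ₁ = 1.2559 rad, φ₂ = 0.4686 rad, and Δλ = -0.5412 rad.
Haversine: a = sin²(Δφ/2) + cos φ₁ cos φ₂ sin²(Δλ/2) = 0.1471 + (0.3097)(0.8922)(0.0715) = 0.16687.
Central angle c = 2·arcsin(√a) = 0.84162 rad.
So the angular separation is 48.22°.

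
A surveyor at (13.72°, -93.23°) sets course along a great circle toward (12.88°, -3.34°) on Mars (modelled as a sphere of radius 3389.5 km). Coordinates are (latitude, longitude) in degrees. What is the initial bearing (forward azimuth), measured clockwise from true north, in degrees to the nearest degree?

Δλ = 89.890° = 1.5689 rad.
y = sin Δλ · cos φ₂ = (1.0000)(0.9748) = 0.9748
x = cos φ₁ sin φ₂ − sin φ₁ cos φ₂ cos Δλ = (0.9715)(0.2229) − (0.2372)(0.9748)(0.0019) = 0.2161
θ = atan2(y, x) = 77.50°, so the bearing is 78°.

78°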